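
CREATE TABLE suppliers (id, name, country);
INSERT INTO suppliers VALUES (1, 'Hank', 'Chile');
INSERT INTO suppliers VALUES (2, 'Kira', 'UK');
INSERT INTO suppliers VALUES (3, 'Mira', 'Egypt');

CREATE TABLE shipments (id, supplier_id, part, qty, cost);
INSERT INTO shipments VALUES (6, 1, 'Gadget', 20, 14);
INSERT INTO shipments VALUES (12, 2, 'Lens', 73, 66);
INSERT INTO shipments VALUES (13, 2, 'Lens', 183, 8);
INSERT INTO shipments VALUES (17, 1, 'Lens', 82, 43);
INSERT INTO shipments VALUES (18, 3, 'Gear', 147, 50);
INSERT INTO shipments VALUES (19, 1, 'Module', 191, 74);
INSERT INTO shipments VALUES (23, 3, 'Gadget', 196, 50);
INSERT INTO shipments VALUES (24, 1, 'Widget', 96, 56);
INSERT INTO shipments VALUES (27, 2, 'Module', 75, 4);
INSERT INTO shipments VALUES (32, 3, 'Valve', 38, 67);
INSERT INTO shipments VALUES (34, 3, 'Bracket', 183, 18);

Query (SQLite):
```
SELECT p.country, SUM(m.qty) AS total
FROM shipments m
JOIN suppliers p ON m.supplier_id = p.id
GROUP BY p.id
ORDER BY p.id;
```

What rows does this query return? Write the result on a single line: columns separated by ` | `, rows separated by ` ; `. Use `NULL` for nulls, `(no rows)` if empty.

Chile | 389 ; UK | 331 ; Egypt | 564

Join each shipments row to its suppliers via supplier_id.
Group joined rows by suppliers.id; compute SUM(m.qty) per group.
  1: ids {6, 17, 19, 24} → SUM(m.qty)=389
  2: ids {12, 13, 27} → SUM(m.qty)=331
  3: ids {18, 23, 32, 34} → SUM(m.qty)=564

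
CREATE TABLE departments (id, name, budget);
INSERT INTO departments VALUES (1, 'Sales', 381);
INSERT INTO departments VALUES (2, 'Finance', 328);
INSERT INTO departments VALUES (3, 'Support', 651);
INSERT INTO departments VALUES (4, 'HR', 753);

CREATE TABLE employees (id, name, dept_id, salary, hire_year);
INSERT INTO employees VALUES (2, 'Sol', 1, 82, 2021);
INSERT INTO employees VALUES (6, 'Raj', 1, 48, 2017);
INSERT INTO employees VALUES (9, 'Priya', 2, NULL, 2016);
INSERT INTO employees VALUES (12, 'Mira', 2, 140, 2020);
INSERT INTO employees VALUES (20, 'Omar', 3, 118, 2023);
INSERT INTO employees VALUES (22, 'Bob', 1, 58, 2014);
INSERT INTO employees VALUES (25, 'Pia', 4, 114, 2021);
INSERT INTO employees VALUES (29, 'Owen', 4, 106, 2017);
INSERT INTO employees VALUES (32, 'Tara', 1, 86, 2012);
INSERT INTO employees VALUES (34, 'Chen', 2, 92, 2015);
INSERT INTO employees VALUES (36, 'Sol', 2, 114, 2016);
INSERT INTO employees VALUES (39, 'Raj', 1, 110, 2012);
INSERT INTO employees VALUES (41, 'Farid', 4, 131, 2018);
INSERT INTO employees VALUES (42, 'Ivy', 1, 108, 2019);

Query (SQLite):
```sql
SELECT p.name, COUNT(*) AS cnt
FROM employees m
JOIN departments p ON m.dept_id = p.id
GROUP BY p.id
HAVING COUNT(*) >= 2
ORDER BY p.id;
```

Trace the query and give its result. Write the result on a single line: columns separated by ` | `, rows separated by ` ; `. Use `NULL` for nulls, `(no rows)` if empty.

Join each employees row to its departments via dept_id.
Group joined rows by departments.id; compute COUNT(*) per group.
HAVING: keep groups with count ≥ 2.
  1: ids {2, 6, 22, 32, 39, 42} → COUNT(*)=6
  2: ids {9, 12, 34, 36} → COUNT(*)=4
  3: ids {20} → COUNT(*)=1
  4: ids {25, 29, 41} → COUNT(*)=3

Sales | 6 ; Finance | 4 ; HR | 3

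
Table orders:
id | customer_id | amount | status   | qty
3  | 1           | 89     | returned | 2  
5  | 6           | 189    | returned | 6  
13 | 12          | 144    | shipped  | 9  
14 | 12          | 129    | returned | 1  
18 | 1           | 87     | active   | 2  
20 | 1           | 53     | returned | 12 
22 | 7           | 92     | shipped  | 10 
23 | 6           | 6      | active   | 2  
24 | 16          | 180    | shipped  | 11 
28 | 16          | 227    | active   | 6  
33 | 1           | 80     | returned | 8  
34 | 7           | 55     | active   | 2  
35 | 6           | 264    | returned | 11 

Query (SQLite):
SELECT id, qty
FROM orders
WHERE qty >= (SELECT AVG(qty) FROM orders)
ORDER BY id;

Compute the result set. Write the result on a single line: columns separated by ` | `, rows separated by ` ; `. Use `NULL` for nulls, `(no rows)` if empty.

13 | 9 ; 20 | 12 ; 22 | 10 ; 24 | 11 ; 33 | 8 ; 35 | 11

Scalar subquery: AVG(qty) over all orders rows = 6.307692 (≈; comparison uses full precision).
Keep rows where qty >= that value.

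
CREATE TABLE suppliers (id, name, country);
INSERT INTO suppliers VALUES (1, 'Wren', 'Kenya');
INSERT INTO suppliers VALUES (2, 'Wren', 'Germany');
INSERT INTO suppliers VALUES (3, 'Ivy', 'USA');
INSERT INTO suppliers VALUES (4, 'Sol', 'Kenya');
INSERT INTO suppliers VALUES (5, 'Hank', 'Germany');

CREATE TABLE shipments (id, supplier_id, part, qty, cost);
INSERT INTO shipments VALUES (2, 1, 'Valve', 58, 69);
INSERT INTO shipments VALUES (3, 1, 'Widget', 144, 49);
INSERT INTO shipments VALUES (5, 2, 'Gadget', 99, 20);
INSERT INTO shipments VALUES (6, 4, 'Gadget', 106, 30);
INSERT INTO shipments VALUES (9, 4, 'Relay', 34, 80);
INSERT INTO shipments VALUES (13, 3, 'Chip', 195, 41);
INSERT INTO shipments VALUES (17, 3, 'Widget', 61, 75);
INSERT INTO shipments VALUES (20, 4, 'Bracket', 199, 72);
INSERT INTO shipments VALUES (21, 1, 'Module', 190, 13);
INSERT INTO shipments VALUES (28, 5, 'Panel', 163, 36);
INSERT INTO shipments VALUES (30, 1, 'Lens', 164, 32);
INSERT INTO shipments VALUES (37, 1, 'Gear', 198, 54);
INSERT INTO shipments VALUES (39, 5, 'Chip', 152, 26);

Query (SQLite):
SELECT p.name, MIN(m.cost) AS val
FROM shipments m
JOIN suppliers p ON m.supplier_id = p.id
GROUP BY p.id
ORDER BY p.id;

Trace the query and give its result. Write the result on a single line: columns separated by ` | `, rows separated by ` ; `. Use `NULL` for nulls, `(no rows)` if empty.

Wren | 13 ; Wren | 20 ; Ivy | 41 ; Sol | 30 ; Hank | 26

Join each shipments row to its suppliers via supplier_id.
Group joined rows by suppliers.id; compute MIN(m.cost) per group.
  1: ids {2, 3, 21, 30, 37} → MIN(m.cost)=13
  2: ids {5} → MIN(m.cost)=20
  3: ids {13, 17} → MIN(m.cost)=41
  4: ids {6, 9, 20} → MIN(m.cost)=30
  5: ids {28, 39} → MIN(m.cost)=26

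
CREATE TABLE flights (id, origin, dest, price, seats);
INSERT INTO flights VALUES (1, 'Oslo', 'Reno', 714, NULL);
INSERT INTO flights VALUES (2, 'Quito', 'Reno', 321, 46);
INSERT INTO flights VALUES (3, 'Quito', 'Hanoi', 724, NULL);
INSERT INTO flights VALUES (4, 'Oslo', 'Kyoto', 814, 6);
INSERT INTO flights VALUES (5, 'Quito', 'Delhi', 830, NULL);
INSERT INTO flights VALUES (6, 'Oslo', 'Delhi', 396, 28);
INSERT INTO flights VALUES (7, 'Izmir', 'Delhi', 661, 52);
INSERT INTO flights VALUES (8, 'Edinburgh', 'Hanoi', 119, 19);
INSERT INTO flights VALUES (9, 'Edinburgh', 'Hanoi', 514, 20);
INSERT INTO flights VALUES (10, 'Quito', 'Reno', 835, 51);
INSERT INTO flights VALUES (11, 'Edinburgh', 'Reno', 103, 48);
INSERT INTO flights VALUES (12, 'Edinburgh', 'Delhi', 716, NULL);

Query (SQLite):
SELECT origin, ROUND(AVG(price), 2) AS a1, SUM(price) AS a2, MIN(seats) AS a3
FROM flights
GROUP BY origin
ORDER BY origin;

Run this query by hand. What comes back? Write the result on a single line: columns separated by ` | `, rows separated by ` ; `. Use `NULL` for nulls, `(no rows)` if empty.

Edinburgh | 363 | 1452 | 19 ; Izmir | 661 | 661 | 52 ; Oslo | 641.33 | 1924 | 6 ; Quito | 677.5 | 2710 | 46

Group flights by origin.
Per group compute: ROUND(AVG(price), 2), SUM(price), MIN(seats).
  Edinburgh: ids {8, 9, 11, 12} → ROUND(AVG(price), 2)=363, SUM(price)=1452, MIN(seats)=19
  Izmir: ids {7} → ROUND(AVG(price), 2)=661, SUM(price)=661, MIN(seats)=52
  Oslo: ids {1, 4, 6} → ROUND(AVG(price), 2)=641.33, SUM(price)=1924, MIN(seats)=6
  Quito: ids {2, 3, 5, 10} → ROUND(AVG(price), 2)=677.5, SUM(price)=2710, MIN(seats)=46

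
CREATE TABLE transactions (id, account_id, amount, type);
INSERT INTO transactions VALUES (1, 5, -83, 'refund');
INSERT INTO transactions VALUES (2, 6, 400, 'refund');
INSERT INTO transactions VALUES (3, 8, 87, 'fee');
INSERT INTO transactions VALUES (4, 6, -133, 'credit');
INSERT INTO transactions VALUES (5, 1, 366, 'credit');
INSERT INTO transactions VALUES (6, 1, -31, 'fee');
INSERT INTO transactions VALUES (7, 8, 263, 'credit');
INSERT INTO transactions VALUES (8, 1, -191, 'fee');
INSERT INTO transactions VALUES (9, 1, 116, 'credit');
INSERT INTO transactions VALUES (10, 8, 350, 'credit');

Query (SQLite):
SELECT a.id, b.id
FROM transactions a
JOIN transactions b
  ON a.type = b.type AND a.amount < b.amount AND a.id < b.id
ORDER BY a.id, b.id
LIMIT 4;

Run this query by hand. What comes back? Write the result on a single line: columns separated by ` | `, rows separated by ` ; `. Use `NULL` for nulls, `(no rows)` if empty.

Pairs (a,b) with same type, a.amount < b.amount, a.id < b.id.
type groups: credit:{4,5,7,9,10} fee:{3,6,8} refund:{1,2}
Ordered by (a.id, b.id); first 4.

1 | 2 ; 4 | 5 ; 4 | 7 ; 4 | 9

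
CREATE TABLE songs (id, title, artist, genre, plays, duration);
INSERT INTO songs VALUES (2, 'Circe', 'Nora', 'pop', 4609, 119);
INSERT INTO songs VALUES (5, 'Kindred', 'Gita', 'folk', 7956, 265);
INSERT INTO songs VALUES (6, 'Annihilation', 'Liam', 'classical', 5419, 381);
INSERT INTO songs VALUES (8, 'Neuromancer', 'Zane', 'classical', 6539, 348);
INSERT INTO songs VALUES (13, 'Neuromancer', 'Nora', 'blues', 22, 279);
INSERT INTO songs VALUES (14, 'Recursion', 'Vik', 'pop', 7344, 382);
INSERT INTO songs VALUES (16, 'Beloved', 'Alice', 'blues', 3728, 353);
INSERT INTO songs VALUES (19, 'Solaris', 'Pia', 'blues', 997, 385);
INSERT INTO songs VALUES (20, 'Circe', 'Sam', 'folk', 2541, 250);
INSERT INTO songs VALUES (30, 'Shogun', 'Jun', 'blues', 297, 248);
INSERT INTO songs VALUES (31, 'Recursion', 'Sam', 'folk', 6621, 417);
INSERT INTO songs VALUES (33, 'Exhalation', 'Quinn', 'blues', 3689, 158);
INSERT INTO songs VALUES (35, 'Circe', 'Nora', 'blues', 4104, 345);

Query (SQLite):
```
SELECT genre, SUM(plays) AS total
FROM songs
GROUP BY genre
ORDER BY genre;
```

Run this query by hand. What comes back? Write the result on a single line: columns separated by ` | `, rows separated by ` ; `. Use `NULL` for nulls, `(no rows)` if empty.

blues | 12837 ; classical | 11958 ; folk | 17118 ; pop | 11953

Partition songs by genre; compute SUM(plays) within each group.
  blues: ids {13, 16, 19, 30, 33, 35} → SUM(plays)=12837
  classical: ids {6, 8} → SUM(plays)=11958
  folk: ids {5, 20, 31} → SUM(plays)=17118
  pop: ids {2, 14} → SUM(plays)=11953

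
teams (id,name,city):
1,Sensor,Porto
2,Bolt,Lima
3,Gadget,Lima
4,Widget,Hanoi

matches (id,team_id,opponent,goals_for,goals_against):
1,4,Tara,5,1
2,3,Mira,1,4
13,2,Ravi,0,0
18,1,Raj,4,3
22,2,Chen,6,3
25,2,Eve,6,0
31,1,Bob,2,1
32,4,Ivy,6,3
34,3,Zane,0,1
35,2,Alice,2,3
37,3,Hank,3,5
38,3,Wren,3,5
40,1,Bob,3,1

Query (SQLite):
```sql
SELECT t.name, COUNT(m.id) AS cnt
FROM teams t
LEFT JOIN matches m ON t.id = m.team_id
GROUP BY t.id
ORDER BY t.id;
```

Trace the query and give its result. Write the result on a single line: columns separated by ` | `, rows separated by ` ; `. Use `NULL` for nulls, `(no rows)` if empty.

Sensor | 3 ; Bolt | 4 ; Gadget | 4 ; Widget | 2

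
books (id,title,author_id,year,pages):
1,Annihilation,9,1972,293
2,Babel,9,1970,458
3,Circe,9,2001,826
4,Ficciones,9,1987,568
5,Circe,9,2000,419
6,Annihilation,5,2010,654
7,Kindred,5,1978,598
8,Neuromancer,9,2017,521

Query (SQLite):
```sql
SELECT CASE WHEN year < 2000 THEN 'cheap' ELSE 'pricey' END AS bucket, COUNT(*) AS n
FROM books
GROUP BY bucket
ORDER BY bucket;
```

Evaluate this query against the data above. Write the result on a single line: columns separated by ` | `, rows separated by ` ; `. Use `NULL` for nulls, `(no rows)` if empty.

cheap | 4 ; pricey | 4

Bucket rows by year < 2000 → 'cheap' else 'pricey'; count each bucket.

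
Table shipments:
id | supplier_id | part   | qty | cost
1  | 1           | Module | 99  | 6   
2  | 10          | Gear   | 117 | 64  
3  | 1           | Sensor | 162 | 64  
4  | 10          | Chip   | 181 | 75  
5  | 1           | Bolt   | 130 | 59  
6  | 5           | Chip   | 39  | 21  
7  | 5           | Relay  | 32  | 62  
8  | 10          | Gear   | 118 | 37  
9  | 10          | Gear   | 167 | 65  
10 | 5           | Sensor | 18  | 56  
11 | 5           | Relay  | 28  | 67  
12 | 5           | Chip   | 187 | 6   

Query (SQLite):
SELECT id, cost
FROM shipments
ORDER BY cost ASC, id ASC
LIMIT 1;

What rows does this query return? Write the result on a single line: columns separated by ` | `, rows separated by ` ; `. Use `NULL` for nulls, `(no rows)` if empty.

1 | 6

Sort by cost asc, tiebreak id asc: (6, id=1), (6, id=12), (21, id=6), (37, id=8) …. Take first 1.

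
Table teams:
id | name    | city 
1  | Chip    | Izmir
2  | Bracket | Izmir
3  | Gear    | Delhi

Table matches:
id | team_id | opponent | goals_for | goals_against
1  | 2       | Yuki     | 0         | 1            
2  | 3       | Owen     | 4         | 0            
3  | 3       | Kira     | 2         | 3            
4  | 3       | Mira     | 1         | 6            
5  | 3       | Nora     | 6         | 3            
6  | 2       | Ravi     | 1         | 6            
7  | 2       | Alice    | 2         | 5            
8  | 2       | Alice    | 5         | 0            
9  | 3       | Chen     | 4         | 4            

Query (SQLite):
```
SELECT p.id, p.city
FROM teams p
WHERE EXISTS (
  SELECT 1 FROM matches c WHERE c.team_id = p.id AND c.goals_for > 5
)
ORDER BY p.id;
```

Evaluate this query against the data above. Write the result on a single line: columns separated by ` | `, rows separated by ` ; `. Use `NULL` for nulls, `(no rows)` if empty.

3 | Delhi

For each teams row, check whether any matches with matching team_id has goals_for > 5.
Keep rows where that is true.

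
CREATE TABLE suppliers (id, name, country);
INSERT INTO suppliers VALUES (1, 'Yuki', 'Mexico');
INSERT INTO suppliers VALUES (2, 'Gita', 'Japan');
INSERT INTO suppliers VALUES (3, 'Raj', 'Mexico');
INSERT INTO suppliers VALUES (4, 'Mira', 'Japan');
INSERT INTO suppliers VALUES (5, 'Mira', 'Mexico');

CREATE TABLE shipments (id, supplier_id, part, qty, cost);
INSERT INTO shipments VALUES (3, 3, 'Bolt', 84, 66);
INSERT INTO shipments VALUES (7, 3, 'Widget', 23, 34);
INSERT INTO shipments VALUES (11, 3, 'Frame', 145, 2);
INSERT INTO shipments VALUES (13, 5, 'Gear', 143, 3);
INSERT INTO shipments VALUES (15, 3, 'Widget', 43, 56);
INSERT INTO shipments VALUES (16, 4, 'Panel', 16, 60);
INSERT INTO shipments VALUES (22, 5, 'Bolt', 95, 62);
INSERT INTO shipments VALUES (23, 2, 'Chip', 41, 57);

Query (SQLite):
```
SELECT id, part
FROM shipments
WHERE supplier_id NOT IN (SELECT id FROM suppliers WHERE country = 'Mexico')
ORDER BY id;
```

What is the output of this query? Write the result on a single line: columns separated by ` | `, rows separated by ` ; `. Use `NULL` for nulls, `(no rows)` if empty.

16 | Panel ; 23 | Chip

Inner query: suppliers.id where country = 'Mexico'.
Outer: keep shipments rows whose supplier_id is not in that set.
Inner query → {1, 3, 5}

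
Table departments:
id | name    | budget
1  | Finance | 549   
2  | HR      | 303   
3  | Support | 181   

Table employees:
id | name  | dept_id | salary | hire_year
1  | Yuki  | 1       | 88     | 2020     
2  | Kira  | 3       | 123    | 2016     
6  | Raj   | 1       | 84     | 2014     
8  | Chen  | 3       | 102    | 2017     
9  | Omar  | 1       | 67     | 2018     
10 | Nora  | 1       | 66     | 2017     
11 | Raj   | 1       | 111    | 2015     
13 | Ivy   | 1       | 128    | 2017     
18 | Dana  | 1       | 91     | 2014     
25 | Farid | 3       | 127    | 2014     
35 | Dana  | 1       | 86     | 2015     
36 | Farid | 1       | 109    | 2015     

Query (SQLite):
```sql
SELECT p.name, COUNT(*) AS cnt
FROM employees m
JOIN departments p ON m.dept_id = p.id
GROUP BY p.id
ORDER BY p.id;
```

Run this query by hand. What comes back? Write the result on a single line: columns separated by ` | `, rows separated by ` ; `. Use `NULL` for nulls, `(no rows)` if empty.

Join each employees row to its departments via dept_id.
Group joined rows by departments.id; compute COUNT(*) per group.
  1: ids {1, 6, 9, 10, 11, 13, 18, 35, 36} → COUNT(*)=9
  3: ids {2, 8, 25} → COUNT(*)=3

Finance | 9 ; Support | 3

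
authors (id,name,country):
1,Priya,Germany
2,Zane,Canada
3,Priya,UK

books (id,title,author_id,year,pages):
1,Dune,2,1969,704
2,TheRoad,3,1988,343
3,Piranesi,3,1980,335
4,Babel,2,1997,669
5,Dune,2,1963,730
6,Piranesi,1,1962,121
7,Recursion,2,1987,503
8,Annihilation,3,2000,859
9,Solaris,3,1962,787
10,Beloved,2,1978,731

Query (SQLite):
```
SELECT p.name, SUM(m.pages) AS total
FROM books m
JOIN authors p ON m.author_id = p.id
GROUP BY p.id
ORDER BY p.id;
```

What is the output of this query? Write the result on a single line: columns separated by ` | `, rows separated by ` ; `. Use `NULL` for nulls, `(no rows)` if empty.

Join each books row to its authors via author_id.
Group joined rows by authors.id; compute SUM(m.pages) per group.
  1: ids {6} → SUM(m.pages)=121
  2: ids {1, 4, 5, 7, 10} → SUM(m.pages)=3337
  3: ids {2, 3, 8, 9} → SUM(m.pages)=2324

Priya | 121 ; Zane | 3337 ; Priya | 2324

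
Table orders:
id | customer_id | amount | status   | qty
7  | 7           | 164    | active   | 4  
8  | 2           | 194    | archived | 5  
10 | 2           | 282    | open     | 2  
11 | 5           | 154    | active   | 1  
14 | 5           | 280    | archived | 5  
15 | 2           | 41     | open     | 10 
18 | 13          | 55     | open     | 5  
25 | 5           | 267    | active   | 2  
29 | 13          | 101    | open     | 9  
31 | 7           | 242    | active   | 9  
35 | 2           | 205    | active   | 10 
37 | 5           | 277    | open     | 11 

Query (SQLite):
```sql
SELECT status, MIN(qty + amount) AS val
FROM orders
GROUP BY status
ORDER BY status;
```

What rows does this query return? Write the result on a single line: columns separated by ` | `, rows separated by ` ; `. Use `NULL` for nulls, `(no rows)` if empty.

For each row compute qty + amount.
Group by status; take MIN of the expression per group.
  active: ids {7, 11, 25, 31, 35} → MIN(qty + amount)=155
  archived: ids {8, 14} → MIN(qty + amount)=199
  open: ids {10, 15, 18, 29, 37} → MIN(qty + amount)=51

active | 155 ; archived | 199 ; open | 51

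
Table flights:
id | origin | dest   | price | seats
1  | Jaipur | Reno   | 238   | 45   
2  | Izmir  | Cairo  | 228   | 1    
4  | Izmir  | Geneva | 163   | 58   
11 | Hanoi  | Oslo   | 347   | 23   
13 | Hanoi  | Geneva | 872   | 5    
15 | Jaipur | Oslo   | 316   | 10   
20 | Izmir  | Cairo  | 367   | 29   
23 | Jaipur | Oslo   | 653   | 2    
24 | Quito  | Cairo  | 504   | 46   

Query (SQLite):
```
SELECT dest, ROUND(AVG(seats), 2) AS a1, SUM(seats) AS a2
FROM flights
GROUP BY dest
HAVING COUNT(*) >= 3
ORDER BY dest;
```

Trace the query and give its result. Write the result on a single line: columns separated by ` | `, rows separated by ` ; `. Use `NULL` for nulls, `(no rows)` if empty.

Cairo | 25.33 | 76 ; Oslo | 11.67 | 35

Group flights by dest.
Per group compute: ROUND(AVG(seats), 2), SUM(seats).
HAVING: drop groups with fewer than 3 rows.
  Cairo: ids {2, 20, 24} → ROUND(AVG(seats), 2)=25.33, SUM(seats)=76
  Geneva: ids {4, 13} → ROUND(AVG(seats), 2)=31.5, SUM(seats)=63
  Oslo: ids {11, 15, 23} → ROUND(AVG(seats), 2)=11.67, SUM(seats)=35
  Reno: ids {1} → ROUND(AVG(seats), 2)=45, SUM(seats)=45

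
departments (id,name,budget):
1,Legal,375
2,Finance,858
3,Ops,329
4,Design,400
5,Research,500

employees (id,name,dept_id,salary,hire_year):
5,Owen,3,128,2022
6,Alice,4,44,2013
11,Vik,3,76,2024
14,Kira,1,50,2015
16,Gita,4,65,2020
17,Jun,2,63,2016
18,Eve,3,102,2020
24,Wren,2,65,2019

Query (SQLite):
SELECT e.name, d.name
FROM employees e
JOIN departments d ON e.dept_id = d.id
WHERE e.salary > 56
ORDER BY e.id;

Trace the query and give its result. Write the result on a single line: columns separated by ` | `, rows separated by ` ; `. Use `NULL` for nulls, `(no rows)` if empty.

Each employees row matches the departments row where dept_id = departments.id.
Then keep rows with e.salary > 56.

Owen | Ops ; Vik | Ops ; Gita | Design ; Jun | Finance ; Eve | Ops ; Wren | Finance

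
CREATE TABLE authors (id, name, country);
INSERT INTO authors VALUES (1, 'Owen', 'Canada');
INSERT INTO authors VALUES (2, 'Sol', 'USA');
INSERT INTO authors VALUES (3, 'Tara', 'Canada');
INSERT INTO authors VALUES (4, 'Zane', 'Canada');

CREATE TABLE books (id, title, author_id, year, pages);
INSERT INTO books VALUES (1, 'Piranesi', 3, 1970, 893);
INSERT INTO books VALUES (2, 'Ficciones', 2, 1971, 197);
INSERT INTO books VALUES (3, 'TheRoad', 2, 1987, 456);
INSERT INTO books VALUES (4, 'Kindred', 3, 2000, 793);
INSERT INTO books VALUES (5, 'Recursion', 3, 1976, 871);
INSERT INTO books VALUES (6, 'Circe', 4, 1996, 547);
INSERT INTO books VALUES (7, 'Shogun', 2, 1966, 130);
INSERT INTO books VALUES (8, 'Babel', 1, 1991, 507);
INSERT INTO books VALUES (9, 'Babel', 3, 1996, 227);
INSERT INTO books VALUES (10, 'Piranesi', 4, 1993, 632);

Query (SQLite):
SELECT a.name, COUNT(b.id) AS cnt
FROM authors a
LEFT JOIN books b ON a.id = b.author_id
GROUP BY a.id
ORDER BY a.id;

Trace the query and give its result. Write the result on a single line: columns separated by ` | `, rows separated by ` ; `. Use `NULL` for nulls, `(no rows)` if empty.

LEFT JOIN keeps every authors row; unmatched ones get NULL for books columns.
Group by authors.id and compute COUNT(b.id). COUNT(col) of an all-NULL group is 0.
  1: ids {8} → COUNT(b.id)=1
  2: ids {2, 3, 7} → COUNT(b.id)=3
  3: ids {1, 4, 5, 9} → COUNT(b.id)=4
  4: ids {6, 10} → COUNT(b.id)=2

Owen | 1 ; Sol | 3 ; Tara | 4 ; Zane | 2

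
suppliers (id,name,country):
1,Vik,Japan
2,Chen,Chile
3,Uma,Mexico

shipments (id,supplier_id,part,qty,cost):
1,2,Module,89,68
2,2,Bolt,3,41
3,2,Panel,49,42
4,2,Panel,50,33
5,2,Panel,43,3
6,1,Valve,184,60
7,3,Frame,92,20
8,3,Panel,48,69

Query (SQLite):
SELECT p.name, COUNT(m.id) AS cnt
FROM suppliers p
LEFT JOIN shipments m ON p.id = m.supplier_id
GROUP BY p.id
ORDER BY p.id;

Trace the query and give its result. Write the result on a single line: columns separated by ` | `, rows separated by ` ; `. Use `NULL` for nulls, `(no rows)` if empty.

LEFT JOIN keeps every suppliers row; unmatched ones get NULL for shipments columns.
Group by suppliers.id and compute COUNT(m.id). COUNT(col) of an all-NULL group is 0.
  1: ids {6} → COUNT(m.id)=1
  2: ids {1, 2, 3, 4, 5} → COUNT(m.id)=5
  3: ids {7, 8} → COUNT(m.id)=2

Vik | 1 ; Chen | 5 ; Uma | 2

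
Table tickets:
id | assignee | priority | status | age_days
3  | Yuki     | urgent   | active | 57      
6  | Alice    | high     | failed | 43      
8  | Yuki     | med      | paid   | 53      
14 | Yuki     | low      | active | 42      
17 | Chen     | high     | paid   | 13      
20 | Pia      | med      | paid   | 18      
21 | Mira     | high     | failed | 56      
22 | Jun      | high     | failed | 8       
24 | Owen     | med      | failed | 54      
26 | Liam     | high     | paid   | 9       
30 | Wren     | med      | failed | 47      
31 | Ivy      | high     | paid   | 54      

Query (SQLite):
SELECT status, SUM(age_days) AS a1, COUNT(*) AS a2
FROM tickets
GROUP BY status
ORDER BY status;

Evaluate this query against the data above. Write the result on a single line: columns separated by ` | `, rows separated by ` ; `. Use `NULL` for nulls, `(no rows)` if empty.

active | 99 | 2 ; failed | 208 | 5 ; paid | 147 | 5

Group tickets by status.
Per group compute: SUM(age_days), COUNT(*).
  active: ids {3, 14} → SUM(age_days)=99, COUNT(*)=2
  failed: ids {6, 21, 22, 24, 30} → SUM(age_days)=208, COUNT(*)=5
  paid: ids {8, 17, 20, 26, 31} → SUM(age_days)=147, COUNT(*)=5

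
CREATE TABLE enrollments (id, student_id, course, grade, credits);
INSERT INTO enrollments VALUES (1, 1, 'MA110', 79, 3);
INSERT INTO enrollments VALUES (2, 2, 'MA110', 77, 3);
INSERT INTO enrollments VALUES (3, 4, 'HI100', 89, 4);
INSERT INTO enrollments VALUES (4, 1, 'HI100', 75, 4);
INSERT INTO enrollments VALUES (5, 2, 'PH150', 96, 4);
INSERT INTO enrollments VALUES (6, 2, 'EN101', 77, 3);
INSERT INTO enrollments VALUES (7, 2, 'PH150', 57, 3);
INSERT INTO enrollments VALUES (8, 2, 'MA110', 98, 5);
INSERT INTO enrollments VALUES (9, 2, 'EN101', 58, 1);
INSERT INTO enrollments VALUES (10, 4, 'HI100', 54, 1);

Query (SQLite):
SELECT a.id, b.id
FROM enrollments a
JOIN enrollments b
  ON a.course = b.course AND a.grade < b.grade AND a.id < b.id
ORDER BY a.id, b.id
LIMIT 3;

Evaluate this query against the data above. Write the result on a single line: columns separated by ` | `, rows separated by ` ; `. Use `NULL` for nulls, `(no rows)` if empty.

Pairs (a,b) with same course, a.grade < b.grade, a.id < b.id.
course groups: EN101:{6,9} HI100:{3,4,10} MA110:{1,2,8} PH150:{5,7}
Ordered by (a.id, b.id); first 3.

1 | 8 ; 2 | 8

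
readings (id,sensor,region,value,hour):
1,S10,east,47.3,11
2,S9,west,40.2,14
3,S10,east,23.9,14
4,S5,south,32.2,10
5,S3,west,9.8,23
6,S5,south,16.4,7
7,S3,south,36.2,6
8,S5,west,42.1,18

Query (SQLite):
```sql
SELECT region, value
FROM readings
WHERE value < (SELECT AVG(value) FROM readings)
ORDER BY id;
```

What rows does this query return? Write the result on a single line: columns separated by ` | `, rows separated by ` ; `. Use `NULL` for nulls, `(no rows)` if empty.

east | 23.9 ; west | 9.8 ; south | 16.4

Scalar subquery: AVG(value) over all readings rows = 31.0125.
Keep rows where value < that value.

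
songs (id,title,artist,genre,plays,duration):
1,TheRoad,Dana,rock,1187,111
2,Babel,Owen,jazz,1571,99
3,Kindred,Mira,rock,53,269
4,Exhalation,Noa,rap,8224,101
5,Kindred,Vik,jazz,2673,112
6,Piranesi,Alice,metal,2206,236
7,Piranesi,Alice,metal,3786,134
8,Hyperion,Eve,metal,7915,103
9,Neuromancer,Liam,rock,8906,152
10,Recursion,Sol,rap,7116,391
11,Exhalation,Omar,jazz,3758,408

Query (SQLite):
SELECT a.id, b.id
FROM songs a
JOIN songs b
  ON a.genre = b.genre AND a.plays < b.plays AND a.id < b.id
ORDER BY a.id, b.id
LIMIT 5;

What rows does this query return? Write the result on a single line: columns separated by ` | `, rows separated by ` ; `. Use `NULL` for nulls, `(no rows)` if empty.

Pairs (a,b) with same genre, a.plays < b.plays, a.id < b.id.
genre groups: jazz:{2,5,11} metal:{6,7,8} rap:{4,10} rock:{1,3,9}
Ordered by (a.id, b.id); first 5.

1 | 9 ; 2 | 5 ; 2 | 11 ; 3 | 9 ; 5 | 11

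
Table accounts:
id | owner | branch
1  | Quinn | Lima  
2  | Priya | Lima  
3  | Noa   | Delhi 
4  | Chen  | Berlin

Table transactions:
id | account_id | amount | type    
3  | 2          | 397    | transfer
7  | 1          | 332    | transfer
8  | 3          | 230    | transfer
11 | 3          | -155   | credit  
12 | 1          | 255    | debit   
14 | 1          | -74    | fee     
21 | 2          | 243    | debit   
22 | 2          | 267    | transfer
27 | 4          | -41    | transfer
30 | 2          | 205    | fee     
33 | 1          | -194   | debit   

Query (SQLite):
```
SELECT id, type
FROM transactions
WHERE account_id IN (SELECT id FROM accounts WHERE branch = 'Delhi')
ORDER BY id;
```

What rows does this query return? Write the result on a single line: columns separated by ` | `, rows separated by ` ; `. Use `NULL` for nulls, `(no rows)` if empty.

8 | transfer ; 11 | credit

Inner query: accounts.id where branch = 'Delhi'.
Outer: keep transactions rows whose account_id is in that set.
Inner query → {3}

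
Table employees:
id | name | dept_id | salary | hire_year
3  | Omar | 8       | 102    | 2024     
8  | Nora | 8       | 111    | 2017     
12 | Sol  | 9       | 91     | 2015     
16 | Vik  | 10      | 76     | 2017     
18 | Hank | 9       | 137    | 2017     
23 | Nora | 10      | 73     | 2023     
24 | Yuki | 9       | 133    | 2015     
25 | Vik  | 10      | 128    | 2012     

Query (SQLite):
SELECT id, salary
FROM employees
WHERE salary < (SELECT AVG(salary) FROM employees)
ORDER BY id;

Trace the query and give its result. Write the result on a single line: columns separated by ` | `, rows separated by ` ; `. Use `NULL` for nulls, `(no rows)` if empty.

Scalar subquery: AVG(salary) over all employees rows = 106.375.
Keep rows where salary < that value.

3 | 102 ; 12 | 91 ; 16 | 76 ; 23 | 73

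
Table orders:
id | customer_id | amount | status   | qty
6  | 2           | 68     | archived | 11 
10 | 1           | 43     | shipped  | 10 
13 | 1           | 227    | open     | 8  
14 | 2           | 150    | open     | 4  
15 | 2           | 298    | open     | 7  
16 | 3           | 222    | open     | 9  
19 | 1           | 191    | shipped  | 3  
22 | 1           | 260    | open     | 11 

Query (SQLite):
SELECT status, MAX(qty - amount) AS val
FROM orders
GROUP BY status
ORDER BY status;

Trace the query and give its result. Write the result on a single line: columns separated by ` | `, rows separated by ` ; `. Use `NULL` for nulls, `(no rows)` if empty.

For each row compute qty - amount.
Group by status; take MAX of the expression per group.
  archived: ids {6} → MAX(qty - amount)=-57
  open: ids {13, 14, 15, 16, 22} → MAX(qty - amount)=-146
  shipped: ids {10, 19} → MAX(qty - amount)=-33

archived | -57 ; open | -146 ; shipped | -33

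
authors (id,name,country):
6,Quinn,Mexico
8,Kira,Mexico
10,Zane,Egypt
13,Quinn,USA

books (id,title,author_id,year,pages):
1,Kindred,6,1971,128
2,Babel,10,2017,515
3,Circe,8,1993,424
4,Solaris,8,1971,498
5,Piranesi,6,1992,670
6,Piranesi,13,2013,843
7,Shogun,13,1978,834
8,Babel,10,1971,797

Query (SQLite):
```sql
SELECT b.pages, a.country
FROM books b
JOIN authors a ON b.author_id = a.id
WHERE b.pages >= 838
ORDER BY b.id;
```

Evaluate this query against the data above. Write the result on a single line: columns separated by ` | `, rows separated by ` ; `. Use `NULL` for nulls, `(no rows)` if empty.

843 | USA

Each books row matches the authors row where author_id = authors.id.
Then keep rows with b.pages >= 838.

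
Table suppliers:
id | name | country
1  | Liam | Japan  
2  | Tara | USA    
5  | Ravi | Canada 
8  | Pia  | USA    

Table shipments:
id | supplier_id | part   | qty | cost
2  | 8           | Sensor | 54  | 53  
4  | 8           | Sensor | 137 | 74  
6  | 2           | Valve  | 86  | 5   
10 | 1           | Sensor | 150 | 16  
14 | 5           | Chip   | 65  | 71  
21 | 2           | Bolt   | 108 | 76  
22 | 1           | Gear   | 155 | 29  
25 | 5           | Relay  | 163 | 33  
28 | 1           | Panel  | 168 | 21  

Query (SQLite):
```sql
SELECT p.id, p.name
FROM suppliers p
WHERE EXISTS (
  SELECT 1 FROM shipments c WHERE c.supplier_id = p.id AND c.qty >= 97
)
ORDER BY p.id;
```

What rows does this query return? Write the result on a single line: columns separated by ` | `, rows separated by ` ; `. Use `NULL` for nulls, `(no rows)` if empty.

1 | Liam ; 2 | Tara ; 5 | Ravi ; 8 | Pia

For each suppliers row, check whether any shipments with matching supplier_id has qty >= 97.
Keep rows where that is true.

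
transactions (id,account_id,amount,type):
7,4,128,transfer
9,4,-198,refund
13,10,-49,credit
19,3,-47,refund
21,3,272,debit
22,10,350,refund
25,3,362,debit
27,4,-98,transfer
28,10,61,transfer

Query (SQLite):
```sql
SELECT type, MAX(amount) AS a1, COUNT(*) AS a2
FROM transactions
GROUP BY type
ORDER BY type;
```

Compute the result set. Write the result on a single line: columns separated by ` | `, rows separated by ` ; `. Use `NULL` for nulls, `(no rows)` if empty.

credit | -49 | 1 ; debit | 362 | 2 ; refund | 350 | 3 ; transfer | 128 | 3

Group transactions by type.
Per group compute: MAX(amount), COUNT(*).
  credit: ids {13} → MAX(amount)=-49, COUNT(*)=1
  debit: ids {21, 25} → MAX(amount)=362, COUNT(*)=2
  refund: ids {9, 19, 22} → MAX(amount)=350, COUNT(*)=3
  transfer: ids {7, 27, 28} → MAX(amount)=128, COUNT(*)=3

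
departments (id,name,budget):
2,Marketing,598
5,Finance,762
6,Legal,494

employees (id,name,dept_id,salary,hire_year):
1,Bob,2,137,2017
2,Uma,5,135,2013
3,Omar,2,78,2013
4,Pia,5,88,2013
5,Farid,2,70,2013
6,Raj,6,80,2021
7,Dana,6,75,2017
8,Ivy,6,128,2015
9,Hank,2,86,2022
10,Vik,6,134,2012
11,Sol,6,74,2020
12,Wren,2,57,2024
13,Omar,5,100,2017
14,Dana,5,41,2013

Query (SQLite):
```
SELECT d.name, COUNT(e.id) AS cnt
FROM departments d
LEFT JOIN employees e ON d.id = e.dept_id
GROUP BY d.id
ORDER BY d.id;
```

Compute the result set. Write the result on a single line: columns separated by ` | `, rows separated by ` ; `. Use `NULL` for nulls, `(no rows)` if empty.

Marketing | 5 ; Finance | 4 ; Legal | 5

LEFT JOIN keeps every departments row; unmatched ones get NULL for employees columns.
Group by departments.id and compute COUNT(e.id). COUNT(col) of an all-NULL group is 0.
  2: ids {1, 3, 5, 9, 12} → COUNT(e.id)=5
  5: ids {2, 4, 13, 14} → COUNT(e.id)=4
  6: ids {6, 7, 8, 10, 11} → COUNT(e.id)=5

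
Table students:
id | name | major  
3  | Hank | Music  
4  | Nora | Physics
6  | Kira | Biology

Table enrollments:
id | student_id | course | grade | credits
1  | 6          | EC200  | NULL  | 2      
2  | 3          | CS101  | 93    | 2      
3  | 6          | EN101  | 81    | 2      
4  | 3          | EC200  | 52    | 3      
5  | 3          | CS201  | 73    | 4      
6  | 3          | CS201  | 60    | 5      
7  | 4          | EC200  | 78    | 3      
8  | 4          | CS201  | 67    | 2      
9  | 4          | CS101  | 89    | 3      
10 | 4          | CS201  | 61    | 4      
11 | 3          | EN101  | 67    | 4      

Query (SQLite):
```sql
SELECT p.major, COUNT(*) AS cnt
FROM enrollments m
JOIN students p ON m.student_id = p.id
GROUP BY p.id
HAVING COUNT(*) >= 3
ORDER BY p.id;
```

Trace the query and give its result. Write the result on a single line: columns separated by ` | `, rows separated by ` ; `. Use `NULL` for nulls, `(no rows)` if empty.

Join each enrollments row to its students via student_id.
Group joined rows by students.id; compute COUNT(*) per group.
HAVING: keep groups with count ≥ 3.
  3: ids {2, 4, 5, 6, 11} → COUNT(*)=5
  4: ids {7, 8, 9, 10} → COUNT(*)=4
  6: ids {1, 3} → COUNT(*)=2

Music | 5 ; Physics | 4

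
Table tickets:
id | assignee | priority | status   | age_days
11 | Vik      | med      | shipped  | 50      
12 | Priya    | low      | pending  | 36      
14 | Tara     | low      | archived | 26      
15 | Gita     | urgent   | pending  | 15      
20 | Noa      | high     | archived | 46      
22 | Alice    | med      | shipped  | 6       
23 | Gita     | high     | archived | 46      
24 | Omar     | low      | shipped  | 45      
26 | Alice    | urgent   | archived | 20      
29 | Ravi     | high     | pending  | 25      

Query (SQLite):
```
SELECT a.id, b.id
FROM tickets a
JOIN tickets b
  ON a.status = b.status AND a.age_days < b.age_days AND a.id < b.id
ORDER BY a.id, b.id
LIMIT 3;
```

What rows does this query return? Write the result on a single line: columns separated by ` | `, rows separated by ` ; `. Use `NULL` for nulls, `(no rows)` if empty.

14 | 20 ; 14 | 23 ; 15 | 29

Pairs (a,b) with same status, a.age_days < b.age_days, a.id < b.id.
status groups: archived:{14,20,23,26} pending:{12,15,29} shipped:{11,22,24}
Ordered by (a.id, b.id); first 3.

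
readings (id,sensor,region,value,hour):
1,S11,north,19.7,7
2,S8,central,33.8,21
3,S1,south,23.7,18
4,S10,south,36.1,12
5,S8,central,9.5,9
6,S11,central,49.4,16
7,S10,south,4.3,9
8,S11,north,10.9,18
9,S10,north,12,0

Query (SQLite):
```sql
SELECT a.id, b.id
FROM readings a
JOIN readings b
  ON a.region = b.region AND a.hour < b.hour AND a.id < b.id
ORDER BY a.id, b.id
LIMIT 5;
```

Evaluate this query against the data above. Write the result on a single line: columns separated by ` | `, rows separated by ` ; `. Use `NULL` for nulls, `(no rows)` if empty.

Pairs (a,b) with same region, a.hour < b.hour, a.id < b.id.
region groups: central:{2,5,6} north:{1,8,9} south:{3,4,7}
Ordered by (a.id, b.id); first 5.

1 | 8 ; 5 | 6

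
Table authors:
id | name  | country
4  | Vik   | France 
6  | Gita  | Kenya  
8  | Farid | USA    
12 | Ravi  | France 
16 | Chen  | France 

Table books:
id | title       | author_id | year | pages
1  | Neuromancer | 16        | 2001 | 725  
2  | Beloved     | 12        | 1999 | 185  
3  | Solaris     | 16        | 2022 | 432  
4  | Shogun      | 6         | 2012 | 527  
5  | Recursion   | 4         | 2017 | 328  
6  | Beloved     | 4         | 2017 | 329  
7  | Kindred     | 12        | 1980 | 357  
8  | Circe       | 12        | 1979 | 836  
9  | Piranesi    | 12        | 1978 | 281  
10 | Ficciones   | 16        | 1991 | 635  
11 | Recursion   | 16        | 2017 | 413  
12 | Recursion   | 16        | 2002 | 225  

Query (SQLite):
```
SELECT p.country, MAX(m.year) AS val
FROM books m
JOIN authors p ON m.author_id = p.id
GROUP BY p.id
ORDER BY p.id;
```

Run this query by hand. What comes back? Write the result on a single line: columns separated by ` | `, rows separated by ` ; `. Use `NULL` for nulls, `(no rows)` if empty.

France | 2017 ; Kenya | 2012 ; France | 1999 ; France | 2022

Join each books row to its authors via author_id.
Group joined rows by authors.id; compute MAX(m.year) per group.
  4: ids {5, 6} → MAX(m.year)=2017
  6: ids {4} → MAX(m.year)=2012
  12: ids {2, 7, 8, 9} → MAX(m.year)=1999
  16: ids {1, 3, 10, 11, 12} → MAX(m.year)=2022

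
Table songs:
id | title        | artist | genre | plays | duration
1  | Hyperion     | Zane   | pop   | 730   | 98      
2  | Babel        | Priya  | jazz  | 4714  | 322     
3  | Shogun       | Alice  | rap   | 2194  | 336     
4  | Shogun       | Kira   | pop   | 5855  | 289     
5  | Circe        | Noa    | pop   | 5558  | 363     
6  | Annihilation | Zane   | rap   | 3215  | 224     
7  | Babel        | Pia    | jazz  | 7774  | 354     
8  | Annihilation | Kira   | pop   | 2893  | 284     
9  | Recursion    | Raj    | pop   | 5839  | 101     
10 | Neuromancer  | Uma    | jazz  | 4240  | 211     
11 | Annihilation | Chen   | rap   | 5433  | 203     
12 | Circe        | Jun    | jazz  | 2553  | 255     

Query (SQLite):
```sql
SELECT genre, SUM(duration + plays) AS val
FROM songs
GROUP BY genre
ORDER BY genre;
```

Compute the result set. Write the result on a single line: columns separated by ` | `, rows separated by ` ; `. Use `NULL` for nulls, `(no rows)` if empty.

jazz | 20423 ; pop | 22010 ; rap | 11605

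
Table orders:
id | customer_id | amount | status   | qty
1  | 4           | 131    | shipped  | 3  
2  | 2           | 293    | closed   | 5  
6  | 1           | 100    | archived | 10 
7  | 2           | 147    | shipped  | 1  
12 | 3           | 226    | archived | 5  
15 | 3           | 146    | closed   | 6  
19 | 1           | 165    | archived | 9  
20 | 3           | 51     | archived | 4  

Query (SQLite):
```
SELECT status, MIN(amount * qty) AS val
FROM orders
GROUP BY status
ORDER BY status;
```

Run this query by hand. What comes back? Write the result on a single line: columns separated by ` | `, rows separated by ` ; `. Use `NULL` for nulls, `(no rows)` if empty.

archived | 204 ; closed | 876 ; shipped | 147

For each row compute amount * qty.
Group by status; take MIN of the expression per group.
  archived: ids {6, 12, 19, 20} → MIN(amount * qty)=204
  closed: ids {2, 15} → MIN(amount * qty)=876
  shipped: ids {1, 7} → MIN(amount * qty)=147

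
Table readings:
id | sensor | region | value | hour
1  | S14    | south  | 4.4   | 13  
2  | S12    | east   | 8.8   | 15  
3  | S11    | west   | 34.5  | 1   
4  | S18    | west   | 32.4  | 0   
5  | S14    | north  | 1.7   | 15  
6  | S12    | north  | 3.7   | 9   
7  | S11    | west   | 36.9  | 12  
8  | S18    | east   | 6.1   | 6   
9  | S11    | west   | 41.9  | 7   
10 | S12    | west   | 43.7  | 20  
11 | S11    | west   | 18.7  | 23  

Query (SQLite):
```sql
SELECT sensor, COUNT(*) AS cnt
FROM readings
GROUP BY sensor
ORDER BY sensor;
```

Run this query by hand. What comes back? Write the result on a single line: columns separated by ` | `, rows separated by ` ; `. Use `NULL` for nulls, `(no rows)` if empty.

S11 | 4 ; S12 | 3 ; S14 | 2 ; S18 | 2

Partition readings by sensor; compute COUNT(*) within each group.
  S11: ids {3, 7, 9, 11} → COUNT(*)=4
  S12: ids {2, 6, 10} → COUNT(*)=3
  S14: ids {1, 5} → COUNT(*)=2
  S18: ids {4, 8} → COUNT(*)=2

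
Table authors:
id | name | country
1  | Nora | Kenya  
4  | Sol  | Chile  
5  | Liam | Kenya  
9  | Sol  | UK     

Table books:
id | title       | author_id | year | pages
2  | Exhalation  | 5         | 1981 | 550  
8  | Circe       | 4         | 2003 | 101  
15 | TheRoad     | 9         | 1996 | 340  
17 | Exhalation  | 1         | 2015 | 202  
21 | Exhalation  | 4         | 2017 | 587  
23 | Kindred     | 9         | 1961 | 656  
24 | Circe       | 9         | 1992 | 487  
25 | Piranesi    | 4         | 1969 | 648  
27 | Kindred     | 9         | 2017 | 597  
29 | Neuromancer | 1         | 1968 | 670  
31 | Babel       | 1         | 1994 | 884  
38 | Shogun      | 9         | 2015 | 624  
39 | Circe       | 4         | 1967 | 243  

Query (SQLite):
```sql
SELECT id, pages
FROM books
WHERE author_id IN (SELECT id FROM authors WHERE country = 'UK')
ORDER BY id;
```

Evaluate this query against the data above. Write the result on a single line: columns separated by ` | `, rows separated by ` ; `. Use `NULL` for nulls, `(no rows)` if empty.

Inner query: authors.id where country = 'UK'.
Outer: keep books rows whose author_id is in that set.
Inner query → {9}

15 | 340 ; 23 | 656 ; 24 | 487 ; 27 | 597 ; 38 | 624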